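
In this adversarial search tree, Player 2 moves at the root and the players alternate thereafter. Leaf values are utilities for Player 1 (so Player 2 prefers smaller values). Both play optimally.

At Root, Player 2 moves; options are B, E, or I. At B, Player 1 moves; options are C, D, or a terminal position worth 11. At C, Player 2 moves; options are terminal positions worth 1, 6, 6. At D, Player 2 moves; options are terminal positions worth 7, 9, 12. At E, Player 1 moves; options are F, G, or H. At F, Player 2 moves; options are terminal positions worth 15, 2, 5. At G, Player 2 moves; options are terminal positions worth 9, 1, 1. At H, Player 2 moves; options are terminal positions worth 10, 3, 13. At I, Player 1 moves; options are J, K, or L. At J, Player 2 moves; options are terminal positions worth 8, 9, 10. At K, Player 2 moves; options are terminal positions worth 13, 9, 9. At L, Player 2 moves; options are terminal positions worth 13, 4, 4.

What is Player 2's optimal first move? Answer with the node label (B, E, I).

C (Player 2): min(1, 6, 6) = 1
D (Player 2): min(7, 9, 12) = 7
B (Player 1): max(1, 7, 11) = 11
F (Player 2): min(15, 2, 5) = 2
G (Player 2): min(9, 1, 1) = 1
H (Player 2): min(10, 3, 13) = 3
E (Player 1): max(2, 1, 3) = 3
J (Player 2): min(8, 9, 10) = 8
K (Player 2): min(13, 9, 9) = 9
L (Player 2): min(13, 4, 4) = 4
I (Player 1): max(8, 9, 4) = 9
Root (Player 2): min(11, 3, 9) = 3
Player 2 picks the child with the lowest value: E (value 3).

E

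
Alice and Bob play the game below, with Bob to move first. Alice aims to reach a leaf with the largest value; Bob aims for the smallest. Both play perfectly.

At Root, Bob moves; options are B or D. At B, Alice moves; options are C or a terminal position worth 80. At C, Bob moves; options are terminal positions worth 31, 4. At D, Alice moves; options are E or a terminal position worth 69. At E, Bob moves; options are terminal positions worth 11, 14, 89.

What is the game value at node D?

E: min(11, 14, 89) = 11
D: max(11, 69) = 69

69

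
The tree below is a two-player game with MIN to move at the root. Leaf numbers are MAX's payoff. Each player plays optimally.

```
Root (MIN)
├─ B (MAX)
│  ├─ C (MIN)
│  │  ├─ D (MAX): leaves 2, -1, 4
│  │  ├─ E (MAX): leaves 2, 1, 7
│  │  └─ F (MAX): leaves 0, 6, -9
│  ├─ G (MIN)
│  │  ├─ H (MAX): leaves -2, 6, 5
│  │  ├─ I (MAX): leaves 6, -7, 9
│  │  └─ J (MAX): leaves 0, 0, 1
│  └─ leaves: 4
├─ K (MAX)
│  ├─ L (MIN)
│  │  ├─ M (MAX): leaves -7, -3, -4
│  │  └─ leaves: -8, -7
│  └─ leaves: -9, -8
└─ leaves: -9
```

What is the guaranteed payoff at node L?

M: max(-7, -3, -4) = -3
L: min(-3, -8, -7) = -8

-8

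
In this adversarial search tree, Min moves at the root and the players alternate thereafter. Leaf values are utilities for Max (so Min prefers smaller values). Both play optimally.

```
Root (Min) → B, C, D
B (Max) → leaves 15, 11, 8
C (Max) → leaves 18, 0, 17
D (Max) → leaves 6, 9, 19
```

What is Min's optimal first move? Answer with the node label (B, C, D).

B

B (Max): max(15, 11, 8) = 15
C (Max): max(18, 0, 17) = 18
D (Max): max(6, 9, 19) = 19
Root (Min): min(15, 18, 19) = 15
Min picks the child with the lowest value: B (value 15).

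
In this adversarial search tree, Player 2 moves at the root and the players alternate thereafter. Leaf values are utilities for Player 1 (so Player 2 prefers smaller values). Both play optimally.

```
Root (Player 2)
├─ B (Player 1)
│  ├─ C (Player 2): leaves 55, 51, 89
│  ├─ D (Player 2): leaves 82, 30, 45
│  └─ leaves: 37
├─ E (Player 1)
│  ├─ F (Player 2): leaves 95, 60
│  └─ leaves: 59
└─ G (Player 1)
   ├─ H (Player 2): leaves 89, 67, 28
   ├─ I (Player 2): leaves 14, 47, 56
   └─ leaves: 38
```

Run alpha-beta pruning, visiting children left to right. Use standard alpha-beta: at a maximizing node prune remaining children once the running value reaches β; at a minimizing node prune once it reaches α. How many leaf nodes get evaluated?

13

C [α=-∞,β=+∞]: v=51
D [α=51,β=+∞]: v=30 after child 2 ≤ α → α-cutoff, skip 1
B [α=-∞,β=+∞]: v=51
F [α=-∞,β=51]: v=60
E [α=-∞,β=51]: v=60 after child 1 ≥ β → β-cutoff, skip 1
H [α=-∞,β=51]: v=28
I [α=28,β=51]: v=14 after child 1 ≤ α → α-cutoff, skip 2
G [α=-∞,β=51]: v=38
Root [α=-∞,β=+∞]: v=38
Leaves evaluated: 13 of 17.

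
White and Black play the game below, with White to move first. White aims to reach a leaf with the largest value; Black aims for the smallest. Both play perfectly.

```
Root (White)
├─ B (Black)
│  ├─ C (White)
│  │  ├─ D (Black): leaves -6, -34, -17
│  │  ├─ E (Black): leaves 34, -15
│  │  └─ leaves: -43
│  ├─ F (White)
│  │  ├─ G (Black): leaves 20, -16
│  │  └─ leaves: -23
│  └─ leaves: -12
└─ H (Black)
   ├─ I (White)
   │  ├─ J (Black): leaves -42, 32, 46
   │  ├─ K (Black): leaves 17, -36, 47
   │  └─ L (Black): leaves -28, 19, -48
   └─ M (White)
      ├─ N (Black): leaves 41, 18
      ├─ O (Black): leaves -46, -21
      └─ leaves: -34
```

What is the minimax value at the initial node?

-16

D (Black): min(-6, -34, -17) = -34
E (Black): min(34, -15) = -15
C (White): max(-34, -15, -43) = -15
G (Black): min(20, -16) = -16
F (White): max(-16, -23) = -16
B (Black): min(-15, -16, -12) = -16
J (Black): min(-42, 32, 46) = -42
K (Black): min(17, -36, 47) = -36
L (Black): min(-28, 19, -48) = -48
I (White): max(-42, -36, -48) = -36
N (Black): min(41, 18) = 18
O (Black): min(-46, -21) = -46
M (White): max(18, -46, -34) = 18
H (Black): min(-36, 18) = -36
Root (White): max(-16, -36) = -16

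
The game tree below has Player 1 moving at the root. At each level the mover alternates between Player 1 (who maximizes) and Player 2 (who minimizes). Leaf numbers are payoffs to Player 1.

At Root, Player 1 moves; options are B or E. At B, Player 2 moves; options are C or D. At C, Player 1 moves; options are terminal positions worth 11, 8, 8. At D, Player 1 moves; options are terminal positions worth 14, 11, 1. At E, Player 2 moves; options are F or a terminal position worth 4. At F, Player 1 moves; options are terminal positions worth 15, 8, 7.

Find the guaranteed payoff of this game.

C (Player 1): max(11, 8, 8) = 11
D (Player 1): max(14, 11, 1) = 14
B (Player 2): min(11, 14) = 11
F (Player 1): max(15, 8, 7) = 15
E (Player 2): min(15, 4) = 4
Root (Player 1): max(11, 4) = 11

11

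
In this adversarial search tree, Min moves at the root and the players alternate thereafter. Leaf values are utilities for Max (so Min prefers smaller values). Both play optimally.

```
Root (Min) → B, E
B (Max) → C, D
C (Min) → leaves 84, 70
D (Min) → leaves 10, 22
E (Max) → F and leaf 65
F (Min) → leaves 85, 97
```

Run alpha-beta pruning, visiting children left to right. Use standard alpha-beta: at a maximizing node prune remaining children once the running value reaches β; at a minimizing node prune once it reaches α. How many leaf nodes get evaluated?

C [α=-∞,β=+∞]: v=70
D [α=70,β=+∞]: v=10 after child 1 ≤ α → α-cutoff, skip 1
B [α=-∞,β=+∞]: v=70
F [α=-∞,β=70]: v=85
E [α=-∞,β=70]: v=85 after child 1 ≥ β → β-cutoff, skip 1
Root [α=-∞,β=+∞]: v=70
Leaves evaluated: 5 of 7.

5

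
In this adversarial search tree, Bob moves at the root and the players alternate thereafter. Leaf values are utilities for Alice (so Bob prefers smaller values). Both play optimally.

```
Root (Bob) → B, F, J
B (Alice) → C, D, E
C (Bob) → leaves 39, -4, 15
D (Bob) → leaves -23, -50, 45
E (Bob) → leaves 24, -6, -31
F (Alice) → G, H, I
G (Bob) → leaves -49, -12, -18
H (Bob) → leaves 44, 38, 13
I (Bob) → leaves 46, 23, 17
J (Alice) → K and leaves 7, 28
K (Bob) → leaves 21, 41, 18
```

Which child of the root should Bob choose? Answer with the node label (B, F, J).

C (Bob): min(39, -4, 15) = -4
D (Bob): min(-23, -50, 45) = -50
E (Bob): min(24, -6, -31) = -31
B (Alice): max(-4, -50, -31) = -4
G (Bob): min(-49, -12, -18) = -49
H (Bob): min(44, 38, 13) = 13
I (Bob): min(46, 23, 17) = 17
F (Alice): max(-49, 13, 17) = 17
K (Bob): min(21, 41, 18) = 18
J (Alice): max(18, 7, 28) = 28
Root (Bob): min(-4, 17, 28) = -4
Bob picks the child with the lowest value: B (value -4).

B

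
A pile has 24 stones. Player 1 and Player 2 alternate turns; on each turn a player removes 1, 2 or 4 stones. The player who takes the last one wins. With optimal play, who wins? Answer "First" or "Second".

Second

Compute winning (W) and losing (L) positions by backward induction:
i:   0  1  2  3  4  5  6  7  8  9 10 11 12 13 14 15 16 17 18 19 20 21 22 23 24
     L  W  W  L  W  W  L  W  W  L  W  W  L  W  W  L  W  W  L  W  W  L  W  W  L
Position 24 is L, so the second player wins.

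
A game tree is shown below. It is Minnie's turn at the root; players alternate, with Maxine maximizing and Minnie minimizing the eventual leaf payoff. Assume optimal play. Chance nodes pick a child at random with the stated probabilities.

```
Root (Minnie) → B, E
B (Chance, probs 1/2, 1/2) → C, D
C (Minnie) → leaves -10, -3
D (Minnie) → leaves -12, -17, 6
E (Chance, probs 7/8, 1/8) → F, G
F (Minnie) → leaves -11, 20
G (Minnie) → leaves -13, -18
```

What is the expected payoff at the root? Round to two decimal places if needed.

-13.5

C (Minnie): min(-10, -3) = -10
D (Minnie): min(-12, -17, 6) = -17
B (Chance): 1/2·-10 + 1/2·-17 = -13.5
F (Minnie): min(-11, 20) = -11
G (Minnie): min(-13, -18) = -18
E (Chance): 7/8·-11 + 1/8·-18 = -11.88
Root (Minnie): min(-13.5, -11.88) = -13.5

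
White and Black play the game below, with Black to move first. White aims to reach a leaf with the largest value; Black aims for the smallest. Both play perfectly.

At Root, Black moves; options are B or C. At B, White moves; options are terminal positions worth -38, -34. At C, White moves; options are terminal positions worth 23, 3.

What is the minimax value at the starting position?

B (White): max(-38, -34) = -34
C (White): max(23, 3) = 23
Root (Black): min(-34, 23) = -34

-34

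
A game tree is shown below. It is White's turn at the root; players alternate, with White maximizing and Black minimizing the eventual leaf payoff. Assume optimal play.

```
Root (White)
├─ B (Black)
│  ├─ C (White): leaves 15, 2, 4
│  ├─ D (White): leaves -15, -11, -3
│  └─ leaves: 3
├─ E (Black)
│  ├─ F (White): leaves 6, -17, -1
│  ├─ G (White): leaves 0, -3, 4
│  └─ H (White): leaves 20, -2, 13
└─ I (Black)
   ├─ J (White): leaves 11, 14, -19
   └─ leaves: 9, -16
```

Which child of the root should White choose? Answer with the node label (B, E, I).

E

C (White): max(15, 2, 4) = 15
D (White): max(-15, -11, -3) = -3
B (Black): min(15, -3, 3) = -3
F (White): max(6, -17, -1) = 6
G (White): max(0, -3, 4) = 4
H (White): max(20, -2, 13) = 20
E (Black): min(6, 4, 20) = 4
J (White): max(11, 14, -19) = 14
I (Black): min(14, 9, -16) = -16
Root (White): max(-3, 4, -16) = 4
White picks the child with the highest value: E (value 4).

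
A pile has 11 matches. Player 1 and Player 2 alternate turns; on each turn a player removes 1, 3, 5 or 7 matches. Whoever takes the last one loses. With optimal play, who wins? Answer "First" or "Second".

Second

W/L table (W = player to move can force a win):
i:   0  1  2  3  4  5  6  7  8  9 10 11
     W  L  W  L  W  L  W  L  W  L  W  L
Position 11 is L, so the second player wins.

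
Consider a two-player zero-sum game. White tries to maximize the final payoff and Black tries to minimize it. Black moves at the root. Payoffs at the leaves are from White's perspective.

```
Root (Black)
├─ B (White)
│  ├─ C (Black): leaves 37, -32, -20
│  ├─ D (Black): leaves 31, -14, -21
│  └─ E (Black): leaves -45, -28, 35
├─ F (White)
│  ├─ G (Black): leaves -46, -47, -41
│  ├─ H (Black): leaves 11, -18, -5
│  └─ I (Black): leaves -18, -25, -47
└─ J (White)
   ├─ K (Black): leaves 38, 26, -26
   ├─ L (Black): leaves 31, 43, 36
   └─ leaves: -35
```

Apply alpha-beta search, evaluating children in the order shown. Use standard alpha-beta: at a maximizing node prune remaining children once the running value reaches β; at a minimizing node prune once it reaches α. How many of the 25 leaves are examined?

19

C [α=-∞,β=+∞]: v=-32
D [α=-32,β=+∞]: v=-21
E [α=-21,β=+∞]: v=-45 after child 1 ≤ α → α-cutoff, skip 2
B [α=-∞,β=+∞]: v=-21
G [α=-∞,β=-21]: v=-47
H [α=-47,β=-21]: v=-18
F [α=-∞,β=-21]: v=-18 after child 2 ≥ β → β-cutoff, skip 1
K [α=-∞,β=-21]: v=-26
L [α=-26,β=-21]: v=31
J [α=-∞,β=-21]: v=31 after child 2 ≥ β → β-cutoff, skip 1
Root [α=-∞,β=+∞]: v=-21
Leaves evaluated: 19 of 25.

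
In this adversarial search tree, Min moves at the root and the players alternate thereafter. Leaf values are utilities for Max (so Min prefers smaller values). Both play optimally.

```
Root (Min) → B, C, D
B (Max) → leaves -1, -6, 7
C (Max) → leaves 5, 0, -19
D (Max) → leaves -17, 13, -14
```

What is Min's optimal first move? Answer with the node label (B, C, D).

B (Max): max(-1, -6, 7) = 7
C (Max): max(5, 0, -19) = 5
D (Max): max(-17, 13, -14) = 13
Root (Min): min(7, 5, 13) = 5
Min picks the child with the lowest value: C (value 5).

C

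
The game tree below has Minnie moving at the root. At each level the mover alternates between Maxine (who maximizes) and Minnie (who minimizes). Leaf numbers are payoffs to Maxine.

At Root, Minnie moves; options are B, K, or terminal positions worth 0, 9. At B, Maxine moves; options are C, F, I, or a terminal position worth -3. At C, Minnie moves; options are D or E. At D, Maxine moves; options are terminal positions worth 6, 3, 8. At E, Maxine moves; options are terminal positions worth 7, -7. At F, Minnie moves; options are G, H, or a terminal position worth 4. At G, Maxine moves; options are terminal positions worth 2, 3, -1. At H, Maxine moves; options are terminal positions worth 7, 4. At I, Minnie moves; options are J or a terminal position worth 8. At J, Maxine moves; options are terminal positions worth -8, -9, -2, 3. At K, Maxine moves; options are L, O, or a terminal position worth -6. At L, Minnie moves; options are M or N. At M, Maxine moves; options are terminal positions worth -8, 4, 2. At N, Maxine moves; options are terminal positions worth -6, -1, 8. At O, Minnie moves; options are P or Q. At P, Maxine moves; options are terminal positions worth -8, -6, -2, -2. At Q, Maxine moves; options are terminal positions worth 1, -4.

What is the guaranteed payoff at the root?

0

D (Maxine): max(6, 3, 8) = 8
E (Maxine): max(7, -7) = 7
C (Minnie): min(8, 7) = 7
G (Maxine): max(2, 3, -1) = 3
H (Maxine): max(7, 4) = 7
F (Minnie): min(3, 7, 4) = 3
J (Maxine): max(-8, -9, -2, 3) = 3
I (Minnie): min(3, 8) = 3
B (Maxine): max(7, 3, 3, -3) = 7
M (Maxine): max(-8, 4, 2) = 4
N (Maxine): max(-6, -1, 8) = 8
L (Minnie): min(4, 8) = 4
P (Maxine): max(-8, -6, -2, -2) = -2
Q (Maxine): max(1, -4) = 1
O (Minnie): min(-2, 1) = -2
K (Maxine): max(4, -2, -6) = 4
Root (Minnie): min(7, 4, 0, 9) = 0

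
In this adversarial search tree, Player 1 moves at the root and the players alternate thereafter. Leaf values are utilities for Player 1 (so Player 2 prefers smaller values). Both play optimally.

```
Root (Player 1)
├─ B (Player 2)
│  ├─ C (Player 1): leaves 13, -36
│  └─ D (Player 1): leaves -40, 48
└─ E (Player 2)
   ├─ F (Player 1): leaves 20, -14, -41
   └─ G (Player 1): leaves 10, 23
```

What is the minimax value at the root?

20

C (Player 1): max(13, -36) = 13
D (Player 1): max(-40, 48) = 48
B (Player 2): min(13, 48) = 13
F (Player 1): max(20, -14, -41) = 20
G (Player 1): max(10, 23) = 23
E (Player 2): min(20, 23) = 20
Root (Player 1): max(13, 20) = 20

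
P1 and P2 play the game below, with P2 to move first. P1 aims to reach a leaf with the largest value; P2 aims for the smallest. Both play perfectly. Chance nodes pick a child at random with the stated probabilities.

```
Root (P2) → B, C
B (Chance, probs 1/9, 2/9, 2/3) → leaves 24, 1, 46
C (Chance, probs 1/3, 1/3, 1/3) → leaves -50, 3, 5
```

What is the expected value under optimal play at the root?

B (Chance): 1/9·24 + 2/9·1 + 2/3·46 = 33.56
C (Chance): 1/3·-50 + 1/3·3 + 1/3·5 = -14
Root (P2): min(33.56, -14) = -14

-14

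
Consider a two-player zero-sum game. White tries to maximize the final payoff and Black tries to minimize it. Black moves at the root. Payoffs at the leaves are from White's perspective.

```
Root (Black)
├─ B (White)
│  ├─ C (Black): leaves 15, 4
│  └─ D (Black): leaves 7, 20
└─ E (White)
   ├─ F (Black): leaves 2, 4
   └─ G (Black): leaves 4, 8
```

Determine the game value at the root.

C (Black): min(15, 4) = 4
D (Black): min(7, 20) = 7
B (White): max(4, 7) = 7
F (Black): min(2, 4) = 2
G (Black): min(4, 8) = 4
E (White): max(2, 4) = 4
Root (Black): min(7, 4) = 4

4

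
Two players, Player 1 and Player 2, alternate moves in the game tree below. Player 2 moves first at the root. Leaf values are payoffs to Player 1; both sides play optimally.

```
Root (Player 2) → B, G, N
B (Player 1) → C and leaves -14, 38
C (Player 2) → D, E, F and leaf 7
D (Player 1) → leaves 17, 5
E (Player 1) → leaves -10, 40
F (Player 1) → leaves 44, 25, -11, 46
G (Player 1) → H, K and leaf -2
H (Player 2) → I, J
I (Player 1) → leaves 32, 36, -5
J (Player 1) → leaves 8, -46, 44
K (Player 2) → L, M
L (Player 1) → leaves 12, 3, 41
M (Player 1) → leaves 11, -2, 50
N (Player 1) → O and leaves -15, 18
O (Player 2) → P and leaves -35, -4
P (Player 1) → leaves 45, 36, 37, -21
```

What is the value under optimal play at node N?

18

P: max(45, 36, 37, -21) = 45
O: min(45, -35, -4) = -35
N: max(-35, -15, 18) = 18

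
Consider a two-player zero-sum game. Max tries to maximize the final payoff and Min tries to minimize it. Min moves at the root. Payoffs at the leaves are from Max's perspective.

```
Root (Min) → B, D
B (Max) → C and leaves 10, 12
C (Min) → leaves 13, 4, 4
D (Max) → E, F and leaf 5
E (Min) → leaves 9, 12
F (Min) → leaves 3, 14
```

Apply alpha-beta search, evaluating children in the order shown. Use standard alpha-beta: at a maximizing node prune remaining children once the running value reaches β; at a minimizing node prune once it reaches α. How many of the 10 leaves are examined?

9

C [α=-∞,β=+∞]: v=4
B [α=-∞,β=+∞]: v=12
E [α=-∞,β=12]: v=9
F [α=9,β=12]: v=3 after child 1 ≤ α → α-cutoff, skip 1
D [α=-∞,β=12]: v=9
Root [α=-∞,β=+∞]: v=9
Leaves evaluated: 9 of 10.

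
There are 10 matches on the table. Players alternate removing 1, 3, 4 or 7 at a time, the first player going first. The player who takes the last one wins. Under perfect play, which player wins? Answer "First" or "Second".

Mark each pile size as W (mover wins) or L (mover loses):
i:   0  1  2  3  4  5  6  7  8  9 10
     L  W  L  W  W  W  W  W  L  W  L
Position 10 is L, so the second player wins.

Second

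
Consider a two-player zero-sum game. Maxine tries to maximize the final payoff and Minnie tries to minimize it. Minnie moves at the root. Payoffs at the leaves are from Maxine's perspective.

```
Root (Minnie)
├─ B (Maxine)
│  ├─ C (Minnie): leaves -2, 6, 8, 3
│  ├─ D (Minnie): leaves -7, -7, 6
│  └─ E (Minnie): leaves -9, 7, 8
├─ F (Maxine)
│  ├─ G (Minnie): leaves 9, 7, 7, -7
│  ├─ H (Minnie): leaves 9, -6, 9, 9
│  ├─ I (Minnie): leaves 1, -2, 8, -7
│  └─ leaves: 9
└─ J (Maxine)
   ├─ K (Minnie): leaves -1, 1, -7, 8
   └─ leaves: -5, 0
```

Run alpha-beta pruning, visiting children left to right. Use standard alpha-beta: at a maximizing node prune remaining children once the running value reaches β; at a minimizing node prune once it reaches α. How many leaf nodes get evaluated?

25

C [α=-∞,β=+∞]: v=-2
D [α=-2,β=+∞]: v=-7 after child 1 ≤ α → α-cutoff, skip 2
E [α=-2,β=+∞]: v=-9 after child 1 ≤ α → α-cutoff, skip 2
B [α=-∞,β=+∞]: v=-2
G [α=-∞,β=-2]: v=-7
H [α=-7,β=-2]: v=-6
I [α=-6,β=-2]: v=-7
F [α=-∞,β=-2]: v=9
K [α=-∞,β=-2]: v=-7
J [α=-∞,β=-2]: v=0
Root [α=-∞,β=+∞]: v=-2
Leaves evaluated: 25 of 29.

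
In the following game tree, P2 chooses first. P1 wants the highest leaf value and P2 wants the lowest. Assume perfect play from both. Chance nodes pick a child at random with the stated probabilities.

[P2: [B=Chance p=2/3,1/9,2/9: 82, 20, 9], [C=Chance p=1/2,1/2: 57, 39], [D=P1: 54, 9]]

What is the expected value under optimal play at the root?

48

B (Chance): 2/3·82 + 1/9·20 + 2/9·9 = 58.89
C (Chance): 1/2·57 + 1/2·39 = 48
D (P1): max(54, 9) = 54
Root (P2): min(58.89, 48, 54) = 48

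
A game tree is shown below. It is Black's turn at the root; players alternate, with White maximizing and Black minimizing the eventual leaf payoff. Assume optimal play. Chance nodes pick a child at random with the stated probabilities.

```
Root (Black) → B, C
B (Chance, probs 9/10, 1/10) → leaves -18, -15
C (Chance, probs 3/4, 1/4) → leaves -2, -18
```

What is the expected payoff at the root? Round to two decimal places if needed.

B (Chance): 9/10·-18 + 1/10·-15 = -17.7
C (Chance): 3/4·-2 + 1/4·-18 = -6
Root (Black): min(-17.7, -6) = -17.7

-17.7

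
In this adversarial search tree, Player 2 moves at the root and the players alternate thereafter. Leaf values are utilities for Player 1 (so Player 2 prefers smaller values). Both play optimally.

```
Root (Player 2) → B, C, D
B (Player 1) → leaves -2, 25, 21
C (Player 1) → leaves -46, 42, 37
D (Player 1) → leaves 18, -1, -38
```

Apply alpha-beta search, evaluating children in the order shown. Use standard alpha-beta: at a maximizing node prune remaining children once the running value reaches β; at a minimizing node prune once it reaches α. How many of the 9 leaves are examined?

8

B [α=-∞,β=+∞]: v=25
C [α=-∞,β=25]: v=42 after child 2 ≥ β → β-cutoff, skip 1
D [α=-∞,β=25]: v=18
Root [α=-∞,β=+∞]: v=18
Leaves evaluated: 8 of 9.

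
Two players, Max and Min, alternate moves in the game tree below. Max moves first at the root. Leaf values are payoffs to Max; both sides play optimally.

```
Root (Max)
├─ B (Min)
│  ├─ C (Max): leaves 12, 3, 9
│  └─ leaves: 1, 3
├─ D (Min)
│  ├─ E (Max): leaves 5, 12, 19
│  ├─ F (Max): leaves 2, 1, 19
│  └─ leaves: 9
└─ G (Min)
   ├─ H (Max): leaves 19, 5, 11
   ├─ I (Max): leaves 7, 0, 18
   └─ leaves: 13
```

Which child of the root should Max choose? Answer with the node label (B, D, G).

C (Max): max(12, 3, 9) = 12
B (Min): min(12, 1, 3) = 1
E (Max): max(5, 12, 19) = 19
F (Max): max(2, 1, 19) = 19
D (Min): min(19, 19, 9) = 9
H (Max): max(19, 5, 11) = 19
I (Max): max(7, 0, 18) = 18
G (Min): min(19, 18, 13) = 13
Root (Max): max(1, 9, 13) = 13
Max picks the child with the highest value: G (value 13).

G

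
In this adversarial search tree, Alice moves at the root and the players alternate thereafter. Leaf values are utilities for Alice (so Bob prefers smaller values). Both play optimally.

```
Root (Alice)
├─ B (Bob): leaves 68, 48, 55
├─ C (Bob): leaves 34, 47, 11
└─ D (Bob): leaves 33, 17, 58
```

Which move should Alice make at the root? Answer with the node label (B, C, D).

B (Bob): min(68, 48, 55) = 48
C (Bob): min(34, 47, 11) = 11
D (Bob): min(33, 17, 58) = 17
Root (Alice): max(48, 11, 17) = 48
Alice picks the child with the highest value: B (value 48).

B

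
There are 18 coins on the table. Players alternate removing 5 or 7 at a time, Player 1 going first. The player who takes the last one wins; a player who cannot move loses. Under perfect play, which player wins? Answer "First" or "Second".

Mark each pile size as W (mover wins) or L (mover loses):
i:   0  1  2  3  4  5  6  7  8  9 10 11 12 13 14 15 16 17 18
     L  L  L  L  L  W  W  W  W  W  W  W  L  L  L  L  L  W  W
Position 18 is W, so the first player wins.

First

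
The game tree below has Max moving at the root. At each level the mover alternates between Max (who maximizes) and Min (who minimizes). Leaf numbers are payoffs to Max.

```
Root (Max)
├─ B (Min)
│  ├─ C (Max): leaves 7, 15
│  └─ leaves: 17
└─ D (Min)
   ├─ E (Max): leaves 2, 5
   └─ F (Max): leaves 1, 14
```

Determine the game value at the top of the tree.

15

C (Max): max(7, 15) = 15
B (Min): min(15, 17) = 15
E (Max): max(2, 5) = 5
F (Max): max(1, 14) = 14
D (Min): min(5, 14) = 5
Root (Max): max(15, 5) = 15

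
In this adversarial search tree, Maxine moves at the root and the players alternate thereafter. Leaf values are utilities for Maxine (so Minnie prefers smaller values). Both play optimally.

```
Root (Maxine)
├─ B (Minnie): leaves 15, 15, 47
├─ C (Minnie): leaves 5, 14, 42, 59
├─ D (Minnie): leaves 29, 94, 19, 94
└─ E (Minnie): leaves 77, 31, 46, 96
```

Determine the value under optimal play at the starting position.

B (Minnie): min(15, 15, 47) = 15
C (Minnie): min(5, 14, 42, 59) = 5
D (Minnie): min(29, 94, 19, 94) = 19
E (Minnie): min(77, 31, 46, 96) = 31
Root (Maxine): max(15, 5, 19, 31) = 31

31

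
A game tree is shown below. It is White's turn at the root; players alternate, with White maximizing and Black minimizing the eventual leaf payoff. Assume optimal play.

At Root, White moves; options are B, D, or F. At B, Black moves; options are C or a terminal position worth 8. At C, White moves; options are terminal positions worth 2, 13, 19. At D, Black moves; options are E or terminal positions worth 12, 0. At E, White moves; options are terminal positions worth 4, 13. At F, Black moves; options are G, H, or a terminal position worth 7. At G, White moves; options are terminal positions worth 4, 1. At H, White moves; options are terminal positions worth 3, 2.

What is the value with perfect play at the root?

8

C (White): max(2, 13, 19) = 19
B (Black): min(19, 8) = 8
E (White): max(4, 13) = 13
D (Black): min(13, 12, 0) = 0
G (White): max(4, 1) = 4
H (White): max(3, 2) = 3
F (Black): min(4, 3, 7) = 3
Root (White): max(8, 0, 3) = 8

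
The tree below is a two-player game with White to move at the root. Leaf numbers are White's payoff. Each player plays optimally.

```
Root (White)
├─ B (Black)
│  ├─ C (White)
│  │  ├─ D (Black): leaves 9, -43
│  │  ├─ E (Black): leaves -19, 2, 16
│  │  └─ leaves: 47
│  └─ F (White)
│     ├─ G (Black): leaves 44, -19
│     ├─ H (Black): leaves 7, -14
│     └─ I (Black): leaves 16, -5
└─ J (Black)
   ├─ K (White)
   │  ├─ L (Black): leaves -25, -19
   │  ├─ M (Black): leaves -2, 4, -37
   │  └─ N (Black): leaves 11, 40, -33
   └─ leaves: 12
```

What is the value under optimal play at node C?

D: min(9, -43) = -43
E: min(-19, 2, 16) = -19
C: max(-43, -19, 47) = 47

47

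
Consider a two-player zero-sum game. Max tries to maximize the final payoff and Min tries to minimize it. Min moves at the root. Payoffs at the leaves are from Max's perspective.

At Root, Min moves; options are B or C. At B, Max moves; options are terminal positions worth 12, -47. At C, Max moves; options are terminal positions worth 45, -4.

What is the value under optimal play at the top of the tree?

12

B (Max): max(12, -47) = 12
C (Max): max(45, -4) = 45
Root (Min): min(12, 45) = 12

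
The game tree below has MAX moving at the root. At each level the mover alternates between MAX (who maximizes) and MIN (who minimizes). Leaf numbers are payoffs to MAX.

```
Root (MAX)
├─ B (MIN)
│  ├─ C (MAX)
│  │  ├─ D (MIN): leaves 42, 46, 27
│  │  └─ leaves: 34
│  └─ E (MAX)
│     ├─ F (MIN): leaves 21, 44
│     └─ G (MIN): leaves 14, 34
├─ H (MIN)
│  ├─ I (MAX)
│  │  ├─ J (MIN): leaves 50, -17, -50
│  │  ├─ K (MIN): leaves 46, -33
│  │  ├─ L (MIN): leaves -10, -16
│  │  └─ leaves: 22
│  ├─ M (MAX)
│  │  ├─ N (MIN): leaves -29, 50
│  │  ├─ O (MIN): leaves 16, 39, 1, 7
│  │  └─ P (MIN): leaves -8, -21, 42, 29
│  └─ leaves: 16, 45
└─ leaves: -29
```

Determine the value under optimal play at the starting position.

21

D (MIN): min(42, 46, 27) = 27
C (MAX): max(27, 34) = 34
F (MIN): min(21, 44) = 21
G (MIN): min(14, 34) = 14
E (MAX): max(21, 14) = 21
B (MIN): min(34, 21) = 21
J (MIN): min(50, -17, -50) = -50
K (MIN): min(46, -33) = -33
L (MIN): min(-10, -16) = -16
I (MAX): max(-50, -33, -16, 22) = 22
N (MIN): min(-29, 50) = -29
O (MIN): min(16, 39, 1, 7) = 1
P (MIN): min(-8, -21, 42, 29) = -21
M (MAX): max(-29, 1, -21) = 1
H (MIN): min(22, 1, 16, 45) = 1
Root (MAX): max(21, 1, -29) = 21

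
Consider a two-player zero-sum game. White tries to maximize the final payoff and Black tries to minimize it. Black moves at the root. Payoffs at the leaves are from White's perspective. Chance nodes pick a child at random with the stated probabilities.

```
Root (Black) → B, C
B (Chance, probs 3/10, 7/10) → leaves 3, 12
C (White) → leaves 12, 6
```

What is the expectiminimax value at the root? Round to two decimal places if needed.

B (Chance): 3/10·3 + 7/10·12 = 9.3
C (White): max(12, 6) = 12
Root (Black): min(9.3, 12) = 9.3

9.3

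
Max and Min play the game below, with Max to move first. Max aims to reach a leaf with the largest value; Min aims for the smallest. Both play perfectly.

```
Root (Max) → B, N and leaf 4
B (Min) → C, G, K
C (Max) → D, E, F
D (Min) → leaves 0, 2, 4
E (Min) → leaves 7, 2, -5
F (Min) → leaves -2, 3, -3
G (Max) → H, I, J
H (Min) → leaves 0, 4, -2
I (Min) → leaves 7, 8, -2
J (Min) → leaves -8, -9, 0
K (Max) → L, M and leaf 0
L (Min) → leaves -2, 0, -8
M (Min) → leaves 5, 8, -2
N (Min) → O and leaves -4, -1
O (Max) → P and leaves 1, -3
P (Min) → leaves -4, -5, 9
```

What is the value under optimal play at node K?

L: min(-2, 0, -8) = -8
M: min(5, 8, -2) = -2
K: max(-8, -2, 0) = 0

0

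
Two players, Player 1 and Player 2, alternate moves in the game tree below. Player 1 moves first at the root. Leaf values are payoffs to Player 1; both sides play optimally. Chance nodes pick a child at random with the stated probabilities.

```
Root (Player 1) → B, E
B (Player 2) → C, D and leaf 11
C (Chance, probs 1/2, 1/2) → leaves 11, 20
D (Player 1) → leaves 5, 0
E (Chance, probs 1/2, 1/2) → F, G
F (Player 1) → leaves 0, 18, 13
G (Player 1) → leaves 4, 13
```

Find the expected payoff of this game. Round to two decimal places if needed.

C (Chance): 1/2·11 + 1/2·20 = 15.5
D (Player 1): max(5, 0) = 5
B (Player 2): min(15.5, 5, 11) = 5
F (Player 1): max(0, 18, 13) = 18
G (Player 1): max(4, 13) = 13
E (Chance): 1/2·18 + 1/2·13 = 15.5
Root (Player 1): max(5, 15.5) = 15.5

15.5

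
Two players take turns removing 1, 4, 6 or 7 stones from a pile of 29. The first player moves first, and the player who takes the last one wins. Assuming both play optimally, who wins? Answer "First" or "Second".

i:   0  1  2  3  4  5  6  7  8  9 10 11 12 13 14 15 16 17 18 19 20 21 22 23 24 25 26 27 28 29
     L  W  L  W  W  L  W  W  W  W  L  W  W  L  W  L  W  W  L  W  W  W  W  L  W  W  L  W  L  W
Position 29 is W, so the first player wins.

First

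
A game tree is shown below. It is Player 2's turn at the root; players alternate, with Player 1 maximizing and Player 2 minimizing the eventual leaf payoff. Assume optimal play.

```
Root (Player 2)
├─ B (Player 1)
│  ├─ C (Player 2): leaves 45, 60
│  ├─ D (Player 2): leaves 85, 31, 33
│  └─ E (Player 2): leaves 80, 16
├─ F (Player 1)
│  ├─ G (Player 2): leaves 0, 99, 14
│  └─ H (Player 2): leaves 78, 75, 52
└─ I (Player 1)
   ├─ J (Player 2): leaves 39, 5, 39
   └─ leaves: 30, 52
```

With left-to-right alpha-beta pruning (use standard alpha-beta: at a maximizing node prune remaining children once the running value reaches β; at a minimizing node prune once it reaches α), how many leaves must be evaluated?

C [α=-∞,β=+∞]: v=45
D [α=45,β=+∞]: v=31 after child 2 ≤ α → α-cutoff, skip 1
E [α=45,β=+∞]: v=16
B [α=-∞,β=+∞]: v=45
G [α=-∞,β=45]: v=0
H [α=0,β=45]: v=52
F [α=-∞,β=45]: v=52
J [α=-∞,β=45]: v=5
I [α=-∞,β=45]: v=52
Root [α=-∞,β=+∞]: v=45
Leaves evaluated: 17 of 18.

17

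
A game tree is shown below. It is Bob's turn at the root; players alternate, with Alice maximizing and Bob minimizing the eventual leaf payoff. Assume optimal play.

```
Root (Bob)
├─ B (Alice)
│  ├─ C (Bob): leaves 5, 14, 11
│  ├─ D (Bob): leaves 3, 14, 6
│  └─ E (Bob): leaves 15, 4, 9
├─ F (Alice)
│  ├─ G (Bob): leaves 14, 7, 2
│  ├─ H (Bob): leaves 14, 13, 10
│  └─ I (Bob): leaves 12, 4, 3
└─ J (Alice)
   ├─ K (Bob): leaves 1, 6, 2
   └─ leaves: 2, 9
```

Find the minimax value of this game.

5

C (Bob): min(5, 14, 11) = 5
D (Bob): min(3, 14, 6) = 3
E (Bob): min(15, 4, 9) = 4
B (Alice): max(5, 3, 4) = 5
G (Bob): min(14, 7, 2) = 2
H (Bob): min(14, 13, 10) = 10
I (Bob): min(12, 4, 3) = 3
F (Alice): max(2, 10, 3) = 10
K (Bob): min(1, 6, 2) = 1
J (Alice): max(1, 2, 9) = 9
Root (Bob): min(5, 10, 9) = 5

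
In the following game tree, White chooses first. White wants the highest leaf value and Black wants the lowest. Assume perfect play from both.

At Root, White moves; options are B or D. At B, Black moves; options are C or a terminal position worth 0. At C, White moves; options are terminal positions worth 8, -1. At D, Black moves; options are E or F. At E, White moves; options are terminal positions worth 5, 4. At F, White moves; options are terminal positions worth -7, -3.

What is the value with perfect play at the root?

C (White): max(8, -1) = 8
B (Black): min(8, 0) = 0
E (White): max(5, 4) = 5
F (White): max(-7, -3) = -3
D (Black): min(5, -3) = -3
Root (White): max(0, -3) = 0

0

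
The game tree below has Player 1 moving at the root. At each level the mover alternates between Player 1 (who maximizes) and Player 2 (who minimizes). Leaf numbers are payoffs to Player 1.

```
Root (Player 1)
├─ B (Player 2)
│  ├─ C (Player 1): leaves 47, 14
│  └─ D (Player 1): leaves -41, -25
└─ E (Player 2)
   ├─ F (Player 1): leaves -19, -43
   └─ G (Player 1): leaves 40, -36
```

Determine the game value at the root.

C (Player 1): max(47, 14) = 47
D (Player 1): max(-41, -25) = -25
B (Player 2): min(47, -25) = -25
F (Player 1): max(-19, -43) = -19
G (Player 1): max(40, -36) = 40
E (Player 2): min(-19, 40) = -19
Root (Player 1): max(-25, -19) = -19

-19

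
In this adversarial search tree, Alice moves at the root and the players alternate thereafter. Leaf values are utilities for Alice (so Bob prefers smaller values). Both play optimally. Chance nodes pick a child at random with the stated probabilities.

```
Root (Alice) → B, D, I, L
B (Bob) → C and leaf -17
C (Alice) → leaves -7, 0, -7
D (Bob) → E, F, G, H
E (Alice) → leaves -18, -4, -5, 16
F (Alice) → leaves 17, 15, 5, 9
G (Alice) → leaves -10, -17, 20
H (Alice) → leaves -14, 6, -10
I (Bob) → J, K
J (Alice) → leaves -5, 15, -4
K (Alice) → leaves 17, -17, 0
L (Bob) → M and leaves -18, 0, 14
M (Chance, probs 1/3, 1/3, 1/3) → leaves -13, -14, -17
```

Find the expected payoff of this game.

C (Alice): max(-7, 0, -7) = 0
B (Bob): min(0, -17) = -17
E (Alice): max(-18, -4, -5, 16) = 16
F (Alice): max(17, 15, 5, 9) = 17
G (Alice): max(-10, -17, 20) = 20
H (Alice): max(-14, 6, -10) = 6
D (Bob): min(16, 17, 20, 6) = 6
J (Alice): max(-5, 15, -4) = 15
K (Alice): max(17, -17, 0) = 17
I (Bob): min(15, 17) = 15
M (Chance): 1/3·-13 + 1/3·-14 + 1/3·-17 = -14.67
L (Bob): min(-14.67, -18, 0, 14) = -18
Root (Alice): max(-17, 6, 15, -18) = 15

15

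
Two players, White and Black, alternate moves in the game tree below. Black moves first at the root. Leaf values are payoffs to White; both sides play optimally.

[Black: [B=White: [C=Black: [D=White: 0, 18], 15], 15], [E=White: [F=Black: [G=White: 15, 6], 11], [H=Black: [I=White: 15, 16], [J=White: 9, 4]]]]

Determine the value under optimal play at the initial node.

11

D (White): max(0, 18) = 18
C (Black): min(18, 15) = 15
B (White): max(15, 15) = 15
G (White): max(15, 6) = 15
F (Black): min(15, 11) = 11
I (White): max(15, 16) = 16
J (White): max(9, 4) = 9
H (Black): min(16, 9) = 9
E (White): max(11, 9) = 11
Root (Black): min(15, 11) = 11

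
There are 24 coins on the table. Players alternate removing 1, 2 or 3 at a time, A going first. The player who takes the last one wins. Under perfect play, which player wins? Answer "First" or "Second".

Second

W/L table (W = player to move can force a win):
i:   0  1  2  3  4  5  6  7  8  9 10 11 12 13 14 15 16 17 18 19 20 21 22 23 24
     L  W  W  W  L  W  W  W  L  W  W  W  L  W  W  W  L  W  W  W  L  W  W  W  L
Position 24 is L, so the second player wins.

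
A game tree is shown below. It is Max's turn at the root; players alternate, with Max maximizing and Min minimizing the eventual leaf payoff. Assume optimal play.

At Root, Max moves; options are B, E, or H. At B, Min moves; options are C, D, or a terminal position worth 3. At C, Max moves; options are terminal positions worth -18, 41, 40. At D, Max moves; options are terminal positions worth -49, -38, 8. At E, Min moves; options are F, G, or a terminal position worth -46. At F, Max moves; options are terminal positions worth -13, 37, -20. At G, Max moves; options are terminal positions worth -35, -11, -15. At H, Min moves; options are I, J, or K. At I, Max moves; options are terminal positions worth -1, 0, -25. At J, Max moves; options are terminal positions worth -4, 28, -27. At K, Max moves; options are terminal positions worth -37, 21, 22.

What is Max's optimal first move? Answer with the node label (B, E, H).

C (Max): max(-18, 41, 40) = 41
D (Max): max(-49, -38, 8) = 8
B (Min): min(41, 8, 3) = 3
F (Max): max(-13, 37, -20) = 37
G (Max): max(-35, -11, -15) = -11
E (Min): min(37, -11, -46) = -46
I (Max): max(-1, 0, -25) = 0
J (Max): max(-4, 28, -27) = 28
K (Max): max(-37, 21, 22) = 22
H (Min): min(0, 28, 22) = 0
Root (Max): max(3, -46, 0) = 3
Max picks the child with the highest value: B (value 3).

B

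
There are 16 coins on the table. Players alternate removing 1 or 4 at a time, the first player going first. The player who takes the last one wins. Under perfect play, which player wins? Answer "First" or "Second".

i:   0  1  2  3  4  5  6  7  8  9 10 11 12 13 14 15 16
     L  W  L  W  W  L  W  L  W  W  L  W  L  W  W  L  W
Position 16 is W, so the first player wins.

First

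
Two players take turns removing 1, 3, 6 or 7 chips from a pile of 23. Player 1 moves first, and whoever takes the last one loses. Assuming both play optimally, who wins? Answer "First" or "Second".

Mark each pile size as W (mover wins) or L (mover loses):
i:   0  1  2  3  4  5  6  7  8  9 10 11 12 13 14 15 16 17 18 19 20 21 22 23
     W  L  W  L  W  L  W  W  W  W  W  W  W  L  W  L  W  L  W  W  W  W  W  W
Position 23 is W, so the first player wins.

First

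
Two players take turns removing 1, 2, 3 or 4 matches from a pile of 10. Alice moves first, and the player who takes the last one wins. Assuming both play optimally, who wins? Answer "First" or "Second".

W/L table (W = player to move can force a win):
i:   0  1  2  3  4  5  6  7  8  9 10
     L  W  W  W  W  L  W  W  W  W  L
Position 10 is L, so the second player wins.

Second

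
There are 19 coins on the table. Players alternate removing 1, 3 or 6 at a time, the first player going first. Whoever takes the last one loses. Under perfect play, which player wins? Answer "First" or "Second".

Second

Compute winning (W) and losing (L) positions by backward induction:
i:   0  1  2  3  4  5  6  7  8  9 10 11 12 13 14 15 16 17 18 19
     W  L  W  L  W  L  W  W  W  W  L  W  L  W  L  W  W  W  W  L
Position 19 is L, so the second player wins.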